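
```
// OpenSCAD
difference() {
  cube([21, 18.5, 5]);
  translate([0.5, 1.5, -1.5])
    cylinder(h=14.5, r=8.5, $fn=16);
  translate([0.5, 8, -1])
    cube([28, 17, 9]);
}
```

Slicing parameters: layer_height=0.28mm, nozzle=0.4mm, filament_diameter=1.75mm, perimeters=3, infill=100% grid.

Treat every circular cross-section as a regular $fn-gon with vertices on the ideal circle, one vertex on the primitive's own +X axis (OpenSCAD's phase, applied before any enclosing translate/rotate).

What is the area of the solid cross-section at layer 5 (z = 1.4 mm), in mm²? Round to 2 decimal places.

At z = 1.4 mm: the 21×18.5 cube contributes its full rectangle (area 388.50 mm²); the cylinder at (0.5, 1.5): section is a regular 16-gon, circumradius r=8.5 (area = (16/2)·8.500²·sin(360°/16) = 221.19 mm²); the 28×17 cube at (0.5, 8) contributes its full rectangle (area 476.00 mm²); Subtracting the remaining from the first: starting from the 21×18.5 cube (388.50 mm²), the r=8.5 cylinder at (0.5, 1.5) partially overlaps it — only the 72.80 mm² overlap (of its 221.19 mm²) is removed, clipping the outline; the 28×17 cube at (0.5, 8) partially overlaps it — only the 208.43 mm² overlap (of its 476.00 mm²) is removed, clipping the outline — area = 107.27 mm². Overall, the cross-section has 2 separate islands. Net area = 107.27 mm².

107.27 mm²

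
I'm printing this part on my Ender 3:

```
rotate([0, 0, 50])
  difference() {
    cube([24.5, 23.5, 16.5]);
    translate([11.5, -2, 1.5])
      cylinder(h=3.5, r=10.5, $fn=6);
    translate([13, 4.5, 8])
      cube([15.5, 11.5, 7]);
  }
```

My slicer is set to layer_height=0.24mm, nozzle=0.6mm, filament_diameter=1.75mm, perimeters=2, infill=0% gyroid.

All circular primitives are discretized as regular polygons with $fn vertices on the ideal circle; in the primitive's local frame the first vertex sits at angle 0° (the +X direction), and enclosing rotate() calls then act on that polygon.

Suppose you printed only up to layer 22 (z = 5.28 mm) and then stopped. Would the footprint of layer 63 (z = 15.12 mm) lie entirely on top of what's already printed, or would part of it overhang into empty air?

entirely on top

Compare the two slices. At z = 5.28: the 24.5×23.5 cube contributes its full rectangle (area 575.75 mm²); the cylinder at (11.5, -2) does not reach this height (z outside [1.5, 5]); the cube at (13, 4.5) is absent (z outside [8, 15]); Taking the first minus the rest: none of the subtracted shapes is present at this height, so the 24.5×23.5 cube is unchanged — area = 575.75 mm²; (whole slice rotated 50° about Z — lengths, areas and connectivity unchanged). At z = 15.12: the cube is present — its section is the full 24.5×23.5 rectangle (area 575.75 mm²); the cylinder at (11.5, -2) is absent (z outside [1.5, 5]); the cube at (13, 4.5) does not reach this height (z outside [8, 15]); Taking the first minus the rest: none of the subtracted shapes is present at this height, so the 24.5×23.5 cube is unchanged — area = 575.75 mm²; (whole slice rotated 50° about Z — lengths, areas and connectivity unchanged). Checking containment: the cross-section at z = 15.12 is a subset of the cross-section at z = 5.28.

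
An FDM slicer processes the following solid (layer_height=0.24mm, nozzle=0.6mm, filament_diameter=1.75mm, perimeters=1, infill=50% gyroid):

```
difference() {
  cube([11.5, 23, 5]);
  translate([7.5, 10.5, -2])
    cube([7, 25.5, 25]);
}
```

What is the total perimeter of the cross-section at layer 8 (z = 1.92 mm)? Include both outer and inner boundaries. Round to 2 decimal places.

At z = 1.92 mm: the cube (footprint 11.5×23) is included at this height (perimeter 69.00 mm); the cube at (7.5, 10.5) (footprint 7×25.5) is included at this height (perimeter 65.00 mm); Subtracting the remaining from the first: starting from the 11.5×23 cube, the 7×25.5 cube at (7.5, 10.5) partially overlaps it — only the 50.00 mm² overlap (of its 178.50 mm²) is removed, clipping the outline — boundary = 69.00 mm. Overall, the cross-section is a single solid region. Total boundary length (outer) = 69.00 mm.

69.00 mm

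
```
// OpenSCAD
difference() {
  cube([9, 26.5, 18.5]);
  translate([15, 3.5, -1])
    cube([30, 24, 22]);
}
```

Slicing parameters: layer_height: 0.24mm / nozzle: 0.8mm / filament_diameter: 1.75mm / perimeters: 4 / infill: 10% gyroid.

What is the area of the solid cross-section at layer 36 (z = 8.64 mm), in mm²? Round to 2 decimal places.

238.50 mm²

At z = 8.64 mm: the cube is present — its section is the full 9×26.5 rectangle (area 238.50 mm²); the cube at (15, 3.5) (footprint 30×24) is included at this height (area 720.00 mm²); After the difference (first − rest): starting from the 9×26.5 cube (238.50 mm²), the 30×24 cube at (15, 3.5) misses the remaining region (no effect) — area = 238.50 mm². Overall, the cross-section is a single solid region. Net area = 238.50 mm².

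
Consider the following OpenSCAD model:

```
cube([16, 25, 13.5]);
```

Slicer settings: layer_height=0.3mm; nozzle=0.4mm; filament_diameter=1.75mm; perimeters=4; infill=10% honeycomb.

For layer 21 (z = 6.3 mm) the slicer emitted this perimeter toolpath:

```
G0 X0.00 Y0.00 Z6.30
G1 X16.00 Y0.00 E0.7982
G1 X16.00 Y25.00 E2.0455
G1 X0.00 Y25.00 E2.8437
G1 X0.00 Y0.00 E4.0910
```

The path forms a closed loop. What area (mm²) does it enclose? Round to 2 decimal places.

400.00 mm²

Apply the shoelace formula to the sequence of (X, Y) vertices; enclosed area = 400.00 mm².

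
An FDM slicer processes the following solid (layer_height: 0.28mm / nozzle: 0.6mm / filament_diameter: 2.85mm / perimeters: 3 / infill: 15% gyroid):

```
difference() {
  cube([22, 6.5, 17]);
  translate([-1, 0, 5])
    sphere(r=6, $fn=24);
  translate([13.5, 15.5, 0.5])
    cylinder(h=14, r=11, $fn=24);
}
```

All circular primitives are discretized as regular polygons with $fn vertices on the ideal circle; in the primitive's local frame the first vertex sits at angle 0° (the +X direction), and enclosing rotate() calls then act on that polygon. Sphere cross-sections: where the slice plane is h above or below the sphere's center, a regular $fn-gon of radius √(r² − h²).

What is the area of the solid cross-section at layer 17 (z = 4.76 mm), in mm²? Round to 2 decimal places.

At z = 4.76 mm: the cube (footprint 22×6.5) is included at this height (area 143.00 mm²); the sphere at (-1, 0): section is a regular 24-gon, circumradius = √(r²−h²) = √(6²−0.24²) = 5.995 (area = (24/2)·5.995²·sin(360°/24) = 111.63 mm²); the cylinder at (13.5, 15.5): section is a regular 24-gon, circumradius r=11 (area = (24/2)·11.000²·sin(360°/24) = 375.81 mm²); After the difference (first − rest): starting from the 22×6.5 cube (143.00 mm²), the r=6 sphere at (-1, 0) partially overlaps it — only the 21.98 mm² overlap (of its 111.63 mm²) is removed, clipping the outline; the r=11 cylinder at (13.5, 15.5) partially overlaps it — only the 16.39 mm² overlap (of its 375.81 mm²) is removed, clipping the outline — area = 104.63 mm². Overall, the cross-section is a single solid region. Net area = 104.63 mm².

104.63 mm²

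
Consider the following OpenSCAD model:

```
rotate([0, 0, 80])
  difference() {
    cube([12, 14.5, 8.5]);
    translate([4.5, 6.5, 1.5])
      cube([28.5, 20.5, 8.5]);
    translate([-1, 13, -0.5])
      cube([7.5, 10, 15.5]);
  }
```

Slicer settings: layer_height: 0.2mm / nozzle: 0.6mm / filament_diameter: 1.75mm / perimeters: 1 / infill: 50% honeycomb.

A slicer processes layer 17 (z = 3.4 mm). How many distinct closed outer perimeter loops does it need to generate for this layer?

At z = 3.4 mm: the cube is present — its section is the full 12×14.5 rectangle; the 28.5×20.5 cube at (4.5, 6.5) contributes its full rectangle; the cube at (-1, 13) is present — its section is the full 7.5×10 rectangle; Subtracting the remaining from the first: starting from the 12×14.5 cube, the 28.5×20.5 cube at (4.5, 6.5) partially overlaps it — only the 60.00 mm² overlap (of its 584.25 mm²) is removed, clipping the outline; the 7.5×10 cube at (-1, 13) partially overlaps it — only the 6.75 mm² overlap (of its 75.00 mm²) is removed, clipping the outline — 1 connected region; (rotated 80° about Z; rotation is an isometry so areas/perimeters/island counts are preserved). The result has 1 disconnected region.

1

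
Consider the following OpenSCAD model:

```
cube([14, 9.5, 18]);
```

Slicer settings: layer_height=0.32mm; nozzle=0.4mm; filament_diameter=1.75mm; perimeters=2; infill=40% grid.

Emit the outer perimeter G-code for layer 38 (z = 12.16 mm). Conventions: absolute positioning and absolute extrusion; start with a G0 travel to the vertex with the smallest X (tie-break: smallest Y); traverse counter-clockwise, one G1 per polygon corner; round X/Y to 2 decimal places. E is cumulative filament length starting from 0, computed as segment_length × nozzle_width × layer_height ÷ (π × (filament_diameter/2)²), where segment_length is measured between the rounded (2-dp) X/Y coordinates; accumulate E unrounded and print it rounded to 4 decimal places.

At z = 12.16 mm: the 14×9.5 cube contributes its full rectangle. The outline is a single polygon with 4 vertices. Extrusion per mm of travel: 0.4 × 0.32 / (π × 0.875²) = 0.053216. Accumulating E over each segment gives final E = 2.5012.

G0 X0.00 Y0.00 Z12.16
G1 X14.00 Y0.00 E0.7450
G1 X14.00 Y9.50 E1.2506
G1 X0.00 Y9.50 E1.9956
G1 X0.00 Y0.00 E2.5012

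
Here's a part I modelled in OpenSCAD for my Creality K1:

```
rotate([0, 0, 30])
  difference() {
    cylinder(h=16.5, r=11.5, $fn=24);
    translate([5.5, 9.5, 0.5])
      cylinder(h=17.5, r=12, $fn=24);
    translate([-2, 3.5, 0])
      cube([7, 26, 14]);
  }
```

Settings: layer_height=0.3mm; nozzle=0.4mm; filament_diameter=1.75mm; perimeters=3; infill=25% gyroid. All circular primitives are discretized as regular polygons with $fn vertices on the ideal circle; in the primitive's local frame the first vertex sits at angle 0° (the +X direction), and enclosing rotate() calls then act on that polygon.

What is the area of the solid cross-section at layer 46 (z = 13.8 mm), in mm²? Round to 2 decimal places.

228.74 mm²

At z = 13.8 mm: the r=11.5 cylinder contributes a regular 24-gon of circumradius 11.5 (area = (24/2)·11.500²·sin(360°/24) = 410.75 mm²); the r=12 cylinder at (5.5, 9.5) contributes a regular 24-gon of circumradius 12 (area = (24/2)·12.000²·sin(360°/24) = 447.24 mm²); the 7×26 cube at (-2, 3.5) contributes its full rectangle (area 182.00 mm²); Subtracting the remaining from the first: starting from the r=11.5 cylinder (410.75 mm²), the r=12 cylinder at (5.5, 9.5) partially overlaps it — only the 182.00 mm² overlap (of its 447.24 mm²) is removed, clipping the outline; the 7×26 cube at (-2, 3.5) misses the remaining region (no effect) — area = 228.74 mm²; (whole slice rotated 30° about Z — lengths, areas and connectivity unchanged). Overall, the cross-section is a single solid region. Net area = 228.74 mm².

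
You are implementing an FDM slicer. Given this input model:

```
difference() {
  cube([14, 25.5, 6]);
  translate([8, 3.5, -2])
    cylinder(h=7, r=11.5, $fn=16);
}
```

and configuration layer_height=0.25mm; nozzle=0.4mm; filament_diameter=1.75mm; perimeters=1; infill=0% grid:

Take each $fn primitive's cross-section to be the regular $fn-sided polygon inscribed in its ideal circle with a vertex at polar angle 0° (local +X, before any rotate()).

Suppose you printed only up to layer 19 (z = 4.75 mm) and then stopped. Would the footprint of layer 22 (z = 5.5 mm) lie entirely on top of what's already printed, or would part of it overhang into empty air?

part overhangs

Compare the two slices. At z = 4.75: the 14×25.5 cube contributes its full rectangle (area 357.00 mm²); the cylinder at (8, 3.5): section is a regular 16-gon, circumradius r=11.5 (area = (16/2)·11.500²·sin(360°/16) = 404.88 mm²); Taking the first minus the rest: starting from the 14×25.5 cube (357.00 mm²), the r=11.5 cylinder at (8, 3.5) partially overlaps it — only the 196.41 mm² overlap (of its 404.88 mm²) is removed, clipping the outline — area = 160.59 mm². At z = 5.5: the cube is present — its section is the full 14×25.5 rectangle (area 357.00 mm²); the cylinder at (8, 3.5) is not intersected at this z (z outside [-2, 5]); After the difference (first − rest): none of the subtracted shapes is present at this height, so the 14×25.5 cube is unchanged — area = 357.00 mm². Checking containment: at z = 5.5 the cross-section extends beyond the z = 4.75 cross-section by about 196.41 mm².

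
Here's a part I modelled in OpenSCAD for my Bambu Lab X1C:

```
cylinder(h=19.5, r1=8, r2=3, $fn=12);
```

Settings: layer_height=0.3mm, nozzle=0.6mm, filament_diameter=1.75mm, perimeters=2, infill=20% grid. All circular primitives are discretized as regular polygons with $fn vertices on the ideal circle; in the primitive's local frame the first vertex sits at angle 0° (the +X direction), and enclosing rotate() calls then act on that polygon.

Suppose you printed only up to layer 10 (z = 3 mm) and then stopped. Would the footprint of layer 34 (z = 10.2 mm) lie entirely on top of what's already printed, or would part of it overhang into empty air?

entirely on top

Compare the two slices. At z = 3: the cone: at t=0.154 of its height the radius interpolates to r₁+(r₂−r₁)t = 7.231, giving a regular 12-gon of that circumradius (area = (12/2)·7.231²·sin(360°/12) = 156.85 mm²). At z = 10.2: the cone (r1=8→r2=3) has section circumradius 5.385 here — a regular 12-gon (area = (12/2)·5.385²·sin(360°/12) = 86.98 mm²). Checking containment: the cross-section at z = 10.2 is a subset of the cross-section at z = 3.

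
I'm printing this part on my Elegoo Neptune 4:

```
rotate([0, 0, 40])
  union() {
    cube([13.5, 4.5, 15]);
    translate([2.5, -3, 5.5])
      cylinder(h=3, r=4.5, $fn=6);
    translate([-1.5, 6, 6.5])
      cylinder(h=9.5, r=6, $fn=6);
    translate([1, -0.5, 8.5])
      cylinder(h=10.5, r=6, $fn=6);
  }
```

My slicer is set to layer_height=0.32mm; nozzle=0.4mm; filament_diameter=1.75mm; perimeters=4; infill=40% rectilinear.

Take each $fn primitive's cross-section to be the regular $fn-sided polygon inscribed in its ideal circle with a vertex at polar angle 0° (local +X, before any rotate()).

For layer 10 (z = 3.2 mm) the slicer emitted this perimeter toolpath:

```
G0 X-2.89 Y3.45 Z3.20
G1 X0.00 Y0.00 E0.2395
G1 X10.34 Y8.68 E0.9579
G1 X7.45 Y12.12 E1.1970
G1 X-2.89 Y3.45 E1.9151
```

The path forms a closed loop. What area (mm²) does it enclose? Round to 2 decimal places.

Apply the shoelace formula to the sequence of (X, Y) vertices; enclosed area = 60.69 mm².

60.69 mm²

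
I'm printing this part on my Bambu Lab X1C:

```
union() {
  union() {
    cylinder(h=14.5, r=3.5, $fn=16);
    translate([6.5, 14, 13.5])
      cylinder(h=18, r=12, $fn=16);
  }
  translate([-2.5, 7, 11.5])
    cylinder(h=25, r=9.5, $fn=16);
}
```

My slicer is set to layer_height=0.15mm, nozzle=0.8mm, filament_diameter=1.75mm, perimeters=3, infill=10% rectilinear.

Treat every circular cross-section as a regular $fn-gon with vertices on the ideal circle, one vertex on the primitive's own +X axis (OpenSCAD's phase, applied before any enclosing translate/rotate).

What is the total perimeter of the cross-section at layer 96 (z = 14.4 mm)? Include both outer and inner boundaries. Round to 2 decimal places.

At z = 14.4 mm: the r=3.5 cylinder gives a regular 16-gon of circumradius 3.5 (constant along its height) (perimeter = 2·16·3.500·sin(180°/16) = 21.85 mm); the r=12 cylinder at (6.5, 14) contributes a regular 16-gon of circumradius 12 (perimeter = 2·16·12.000·sin(180°/16) = 74.91 mm); Taking the union: the 2 present regions are separate (no shared area or edge), so areas and boundary lengths simply add and each stays a separate island — boundary = 96.76 mm; the cylinder at (-2.5, 7): section is a regular 16-gon, circumradius r=9.5 (perimeter = 2·16·9.500·sin(180°/16) = 59.31 mm); Taking the union: the regions partially overlap (shared area 152.62 mm²), so the edge portions inside another operand are dropped and the merged outline is re-measured after clipping — boundary = 93.39 mm. Overall, the cross-section is a single solid region. Total boundary length (outer) = 93.39 mm.

93.39 mm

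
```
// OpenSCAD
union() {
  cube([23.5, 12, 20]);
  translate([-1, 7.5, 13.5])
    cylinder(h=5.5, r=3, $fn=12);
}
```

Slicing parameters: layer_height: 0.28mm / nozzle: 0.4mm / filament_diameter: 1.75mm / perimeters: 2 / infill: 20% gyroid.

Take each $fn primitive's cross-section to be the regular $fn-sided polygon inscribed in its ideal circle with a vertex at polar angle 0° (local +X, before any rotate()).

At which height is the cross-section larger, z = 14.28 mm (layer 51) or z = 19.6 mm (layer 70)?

Layer 51 (z = 14.28): the cube is present — its section is the full 23.5×12 rectangle (area 282.00 mm²); the r=3 cylinder at (-1, 7.5) gives a regular 12-gon of circumradius 3 (constant along its height) (area = (12/2)·3.000²·sin(360°/12) = 27.00 mm²); Taking the union: the regions partially overlap — summed areas 309.00 mm² minus the doubly-counted overlap 7.77 mm² gives 301.23 mm² — area = 301.23 mm². So its area = 301.23 mm². Layer 70 (z = 19.6): the cube is present — its section is the full 23.5×12 rectangle (area 282.00 mm²); the cylinder at (-1, 7.5) does not reach this height (z outside [13.5, 19]); Combining (union): only the 23.5×12 cube is present, so the union is just that shape — area = 282.00 mm². So its area = 282.00 mm². Layer 51 is larger (301.23 vs 282.00 mm²).

layer 51 (z = 14.28 mm)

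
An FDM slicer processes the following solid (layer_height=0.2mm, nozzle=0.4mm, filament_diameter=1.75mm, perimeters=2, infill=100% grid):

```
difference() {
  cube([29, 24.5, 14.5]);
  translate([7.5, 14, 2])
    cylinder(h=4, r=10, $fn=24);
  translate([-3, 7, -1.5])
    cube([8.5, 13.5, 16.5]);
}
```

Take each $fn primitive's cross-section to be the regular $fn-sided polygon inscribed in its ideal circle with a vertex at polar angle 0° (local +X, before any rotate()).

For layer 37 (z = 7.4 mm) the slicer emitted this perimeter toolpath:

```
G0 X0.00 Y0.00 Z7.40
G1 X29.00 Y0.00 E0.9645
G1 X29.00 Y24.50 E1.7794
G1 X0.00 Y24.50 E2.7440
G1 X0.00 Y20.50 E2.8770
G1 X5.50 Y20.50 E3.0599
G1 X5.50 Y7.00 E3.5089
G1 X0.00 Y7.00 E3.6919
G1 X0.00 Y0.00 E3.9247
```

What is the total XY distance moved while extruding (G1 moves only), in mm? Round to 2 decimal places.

118.00 mm

Sum the Euclidean lengths of each G1 segment: total = 118.00 mm.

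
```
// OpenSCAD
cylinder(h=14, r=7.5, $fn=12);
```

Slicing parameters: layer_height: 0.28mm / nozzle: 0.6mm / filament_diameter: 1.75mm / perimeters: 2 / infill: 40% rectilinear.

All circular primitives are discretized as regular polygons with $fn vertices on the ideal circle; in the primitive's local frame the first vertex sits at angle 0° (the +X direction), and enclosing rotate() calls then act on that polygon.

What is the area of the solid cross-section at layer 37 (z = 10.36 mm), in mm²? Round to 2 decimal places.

168.75 mm²

At z = 10.36 mm: the r=7.5 cylinder contributes a regular 12-gon of circumradius 7.5 (area = (12/2)·7.500²·sin(360°/12) = 168.75 mm²). Overall, the cross-section is a single solid region. Net area = 168.75 mm².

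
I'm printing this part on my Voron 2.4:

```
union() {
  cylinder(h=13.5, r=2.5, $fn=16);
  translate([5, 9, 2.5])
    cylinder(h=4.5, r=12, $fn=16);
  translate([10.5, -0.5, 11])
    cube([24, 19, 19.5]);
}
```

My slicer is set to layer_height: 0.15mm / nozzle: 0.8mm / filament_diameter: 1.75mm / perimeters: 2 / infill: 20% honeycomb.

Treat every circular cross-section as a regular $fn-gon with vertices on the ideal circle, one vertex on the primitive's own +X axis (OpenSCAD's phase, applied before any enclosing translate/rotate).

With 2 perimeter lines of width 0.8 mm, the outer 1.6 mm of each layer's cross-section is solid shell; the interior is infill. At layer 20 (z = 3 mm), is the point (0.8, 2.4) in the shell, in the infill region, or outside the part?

infill

At z = 3 mm: the r=2.5 cylinder gives a regular 16-gon of circumradius 2.5 (constant along its height); the r=12 cylinder at (5, 9) gives a regular 16-gon of circumradius 12 (constant along its height); the cube at (10.5, -0.5) is not intersected at this z (z outside [11, 30.5]); Combining (union): the regions partially overlap (shared area 16.46 mm²), so overlapping operands fuse into one piece — 1 connected region. Overall, the cross-section is a single solid region. The nearest boundary edge runs (-2.31, -0.96)→(-2.47, -0.17); distance from the point to it = 4.15 mm. The point is inside the cross-section and 4.15 mm from the nearest boundary — more than the 1.6 mm shell width (2 × 0.8), so it's in the infill interior.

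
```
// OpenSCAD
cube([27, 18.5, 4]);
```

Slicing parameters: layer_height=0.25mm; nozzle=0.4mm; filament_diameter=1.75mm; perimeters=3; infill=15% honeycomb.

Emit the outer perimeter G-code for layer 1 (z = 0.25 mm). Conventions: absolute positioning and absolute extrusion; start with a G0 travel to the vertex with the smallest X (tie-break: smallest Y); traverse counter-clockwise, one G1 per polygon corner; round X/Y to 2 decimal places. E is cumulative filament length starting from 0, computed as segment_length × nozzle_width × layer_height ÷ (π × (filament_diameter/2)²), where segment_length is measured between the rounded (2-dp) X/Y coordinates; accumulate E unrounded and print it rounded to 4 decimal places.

At z = 0.25 mm: the cube (footprint 27×18.5) is included at this height. The outline is a single polygon with 4 vertices. Extrusion per mm of travel: 0.4 × 0.25 / (π × 0.875²) = 0.041575. Accumulating E over each segment gives final E = 3.7833.

G0 X0.00 Y0.00 Z0.25
G1 X27.00 Y0.00 E1.1225
G1 X27.00 Y18.50 E1.8917
G1 X0.00 Y18.50 E3.0142
G1 X0.00 Y0.00 E3.7833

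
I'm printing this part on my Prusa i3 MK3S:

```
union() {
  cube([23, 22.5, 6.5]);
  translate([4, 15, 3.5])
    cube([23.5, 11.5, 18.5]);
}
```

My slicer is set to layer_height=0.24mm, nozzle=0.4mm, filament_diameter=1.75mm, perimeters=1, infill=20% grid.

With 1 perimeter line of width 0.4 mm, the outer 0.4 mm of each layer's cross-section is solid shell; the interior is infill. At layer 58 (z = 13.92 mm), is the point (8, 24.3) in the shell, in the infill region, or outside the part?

At z = 13.92 mm: the cube does not reach this height (z outside [0, 6.5]); the cube at (4, 15) (footprint 23.5×11.5) is included at this height; Taking the union: only the 23.5×11.5 cube at (4, 15) is present, so the union is just that shape — 1 connected region. Overall, the cross-section is a single solid region. The nearest boundary edge runs (27.50, 26.50)→(4.00, 26.50); distance from the point to it = 2.20 mm. The point is inside the cross-section and 2.20 mm from the nearest boundary — more than the 0.4 mm shell width (1 × 0.4), so it's in the infill interior.

infill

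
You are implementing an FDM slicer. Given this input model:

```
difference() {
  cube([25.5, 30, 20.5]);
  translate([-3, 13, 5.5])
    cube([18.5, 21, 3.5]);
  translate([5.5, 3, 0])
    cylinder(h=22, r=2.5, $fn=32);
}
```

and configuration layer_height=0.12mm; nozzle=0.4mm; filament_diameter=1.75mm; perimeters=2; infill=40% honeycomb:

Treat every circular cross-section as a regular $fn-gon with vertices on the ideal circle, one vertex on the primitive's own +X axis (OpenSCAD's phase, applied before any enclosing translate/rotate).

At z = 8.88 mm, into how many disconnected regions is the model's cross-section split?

At z = 8.88 mm: the cube (footprint 25.5×30) is included at this height; the cube at (-3, 13) (footprint 18.5×21) is included at this height; the r=2.5 cylinder at (5.5, 3) contributes a regular 32-gon of circumradius 2.5; Subtracting the remaining from the first: starting from the 25.5×30 cube, the 18.5×21 cube at (-3, 13) partially overlaps it — only the 263.50 mm² overlap (of its 388.50 mm²) is removed, clipping the outline; the r=2.5 cylinder at (5.5, 3) lies wholly inside it (removes its full 19.51 mm² and its 15.68 mm outline becomes a hole wall) — 1 connected region with 1 hole. The result has 1 disconnected region.

1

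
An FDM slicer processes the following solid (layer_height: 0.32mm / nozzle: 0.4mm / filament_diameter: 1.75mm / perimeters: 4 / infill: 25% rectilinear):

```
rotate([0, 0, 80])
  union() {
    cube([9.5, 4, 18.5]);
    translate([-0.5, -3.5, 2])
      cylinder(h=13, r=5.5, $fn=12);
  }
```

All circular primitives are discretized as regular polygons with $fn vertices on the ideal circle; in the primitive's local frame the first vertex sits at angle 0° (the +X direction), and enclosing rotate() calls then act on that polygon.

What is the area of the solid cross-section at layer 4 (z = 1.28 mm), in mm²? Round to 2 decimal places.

At z = 1.28 mm: the 9.5×4 cube contributes its full rectangle (area 38.00 mm²); the cylinder at (-0.5, -3.5) does not reach this height (z outside [2, 15]); Combining (union): only the 9.5×4 cube is present, so the union is just that shape — area = 38.00 mm²; (rotated 80° about Z; rotation is an isometry so areas/perimeters/island counts are preserved). Overall, the cross-section is a single solid region. Net area = 38.00 mm².

38.00 mm²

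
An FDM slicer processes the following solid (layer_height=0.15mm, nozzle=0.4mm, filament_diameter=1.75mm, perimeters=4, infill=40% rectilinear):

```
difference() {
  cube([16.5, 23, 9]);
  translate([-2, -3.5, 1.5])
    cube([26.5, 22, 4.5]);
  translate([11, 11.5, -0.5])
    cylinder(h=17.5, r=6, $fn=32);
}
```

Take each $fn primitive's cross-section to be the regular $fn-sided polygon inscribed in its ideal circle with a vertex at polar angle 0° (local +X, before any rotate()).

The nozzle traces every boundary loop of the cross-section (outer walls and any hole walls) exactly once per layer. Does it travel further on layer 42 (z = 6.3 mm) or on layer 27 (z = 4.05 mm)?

Layer 42 (z = 6.3): the cube (footprint 16.5×23) is included at this height (perimeter 79.00 mm); the cube at (-2, -3.5) does not reach this height (z outside [1.5, 6]); the r=6 cylinder at (11, 11.5) contributes a regular 32-gon of circumradius 6 (perimeter = 2·32·6.000·sin(180°/32) = 37.64 mm); After the difference (first − rest): starting from the 16.5×23 cube, the r=6 cylinder at (11, 11.5) partially overlaps it — only the 110.85 mm² overlap (of its 112.37 mm²) is removed, clipping the outline — boundary = 107.00 mm. So its perimeter = 107.00 mm. Layer 27 (z = 4.05): the cube is present — its section is the full 16.5×23 rectangle (perimeter 79.00 mm); the cube at (-2, -3.5) (footprint 26.5×22) is included at this height (perimeter 97.00 mm); the r=6 cylinder at (11, 11.5) gives a regular 32-gon of circumradius 6 (constant along its height) (perimeter = 2·32·6.000·sin(180°/32) = 37.64 mm); Taking the first minus the rest: starting from the 16.5×23 cube, the 26.5×22 cube at (-2, -3.5) partially overlaps it — only the 305.25 mm² overlap (of its 583.00 mm²) is removed, clipping the outline; the r=6 cylinder at (11, 11.5) misses the remaining region (no effect) — boundary = 42.00 mm. So its perimeter = 42.00 mm. Layer 42 is larger (107.00 vs 42.00 mm).

layer 42 (z = 6.3 mm)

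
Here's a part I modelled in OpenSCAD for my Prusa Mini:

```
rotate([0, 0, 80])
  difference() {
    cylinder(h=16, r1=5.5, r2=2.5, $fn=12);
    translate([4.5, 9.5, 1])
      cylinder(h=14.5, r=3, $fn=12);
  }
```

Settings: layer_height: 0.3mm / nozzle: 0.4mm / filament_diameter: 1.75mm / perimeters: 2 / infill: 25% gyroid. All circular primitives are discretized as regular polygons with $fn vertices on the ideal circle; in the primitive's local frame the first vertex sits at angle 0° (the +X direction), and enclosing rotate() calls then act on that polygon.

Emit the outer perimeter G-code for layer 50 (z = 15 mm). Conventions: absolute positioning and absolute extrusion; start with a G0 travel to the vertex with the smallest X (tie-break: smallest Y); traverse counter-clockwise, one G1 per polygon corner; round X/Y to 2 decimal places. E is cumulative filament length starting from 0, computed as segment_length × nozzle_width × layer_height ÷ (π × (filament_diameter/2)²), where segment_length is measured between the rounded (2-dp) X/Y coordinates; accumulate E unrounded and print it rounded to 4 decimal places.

G0 X-2.65 Y0.47 Z15.00
G1 X-2.53 Y-0.92 E0.0696
G1 X-1.73 Y-2.06 E0.1391
G1 X-0.47 Y-2.65 E0.2085
G1 X0.92 Y-2.53 E0.2781
G1 X2.06 Y-1.73 E0.3476
G1 X2.65 Y-0.47 E0.4170
G1 X2.53 Y0.92 E0.4866
G1 X1.73 Y2.06 E0.5561
G1 X0.47 Y2.65 E0.6255
G1 X-0.92 Y2.53 E0.6951
G1 X-2.06 Y1.73 E0.7646
G1 X-2.65 Y0.47 E0.8340

At z = 15 mm: the cone: at t=0.938 of its height the radius interpolates to r₁+(r₂−r₁)t = 2.688, giving a regular 12-gon of that circumradius; the r=3 cylinder at (4.5, 9.5) gives a regular 12-gon of circumradius 3 (constant along its height); Taking the first minus the rest: starting from the cone, the r=3 cylinder at (4.5, 9.5) misses the remaining region (no effect) — 1 connected region; (whole slice rotated 80° about Z — lengths, areas and connectivity unchanged). The outline is a single polygon with 12 vertices. Extrusion per mm of travel: 0.4 × 0.3 / (π × 0.875²) = 0.049890. Accumulating E over each segment gives final E = 0.8340.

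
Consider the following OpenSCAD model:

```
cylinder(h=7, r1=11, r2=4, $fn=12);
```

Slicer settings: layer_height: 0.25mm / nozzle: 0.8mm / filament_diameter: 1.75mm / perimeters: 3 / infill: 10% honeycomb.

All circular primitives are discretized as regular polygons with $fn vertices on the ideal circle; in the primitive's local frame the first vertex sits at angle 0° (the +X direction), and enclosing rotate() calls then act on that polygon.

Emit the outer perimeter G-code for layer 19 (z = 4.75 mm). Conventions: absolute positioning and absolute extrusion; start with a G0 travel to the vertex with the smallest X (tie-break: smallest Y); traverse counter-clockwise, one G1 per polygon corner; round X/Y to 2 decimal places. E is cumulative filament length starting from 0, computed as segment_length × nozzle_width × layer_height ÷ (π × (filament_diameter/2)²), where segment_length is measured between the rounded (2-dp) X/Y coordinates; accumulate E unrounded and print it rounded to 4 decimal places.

At z = 4.75 mm: the cone contributes a regular 12-gon of circumradius 6.250 (interpolated between r1=11 and r2=4 at t=0.679). The outline is a single polygon with 12 vertices. Extrusion per mm of travel: 0.8 × 0.25 / (π × 0.875²) = 0.083150. Accumulating E over each segment gives final E = 3.2273.

G0 X-6.25 Y0.00 Z4.75
G1 X-5.41 Y-3.12 E0.2687
G1 X-3.13 Y-5.41 E0.5374
G1 X0.00 Y-6.25 E0.8068
G1 X3.13 Y-5.41 E1.0763
G1 X5.41 Y-3.13 E1.3444
G1 X6.25 Y0.00 E1.6139
G1 X5.41 Y3.12 E1.8826
G1 X3.13 Y5.41 E2.1513
G1 X0.00 Y6.25 E2.4207
G1 X-3.12 Y5.41 E2.6894
G1 X-5.41 Y3.12 E2.9587
G1 X-6.25 Y0.00 E3.2273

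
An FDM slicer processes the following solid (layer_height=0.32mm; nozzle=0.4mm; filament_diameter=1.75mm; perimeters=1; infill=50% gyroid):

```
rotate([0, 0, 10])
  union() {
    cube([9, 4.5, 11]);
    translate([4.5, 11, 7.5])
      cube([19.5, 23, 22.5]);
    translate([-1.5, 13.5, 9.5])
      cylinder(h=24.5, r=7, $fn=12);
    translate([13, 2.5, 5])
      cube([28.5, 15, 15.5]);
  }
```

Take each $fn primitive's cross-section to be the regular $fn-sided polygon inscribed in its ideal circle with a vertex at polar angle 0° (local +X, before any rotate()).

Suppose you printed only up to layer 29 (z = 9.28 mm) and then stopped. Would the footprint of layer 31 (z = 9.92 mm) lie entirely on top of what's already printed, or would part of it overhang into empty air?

part overhangs

Compare the two slices. At z = 9.28: the cube (footprint 9×4.5) is included at this height (area 40.50 mm²); the cube at (4.5, 11) is present — its section is the full 19.5×23 rectangle (area 448.50 mm²); the cylinder at (-1.5, 13.5) is not intersected at this z (z outside [9.5, 34]); the cube at (13, 2.5) is present — its section is the full 28.5×15 rectangle (area 427.50 mm²); Taking the union: the regions partially overlap — summed areas 916.50 mm² minus the doubly-counted overlap 71.50 mm² gives 845.00 mm² — area = 845.00 mm²; (whole slice rotated 10° about Z — lengths, areas and connectivity unchanged). At z = 9.92: the cube (footprint 9×4.5) is included at this height (area 40.50 mm²); the 19.5×23 cube at (4.5, 11) contributes its full rectangle (area 448.50 mm²); the r=7 cylinder at (-1.5, 13.5) gives a regular 12-gon of circumradius 7 (constant along its height) (area = (12/2)·7.000²·sin(360°/12) = 147.00 mm²); the cube at (13, 2.5) (footprint 28.5×15) is included at this height (area 427.50 mm²); Combining (union): the regions partially overlap — summed areas 1063.50 mm² minus the doubly-counted overlap 75.02 mm² gives 988.48 mm² — area = 988.48 mm²; (whole slice rotated 10° about Z — lengths, areas and connectivity unchanged). Checking containment: at z = 9.92 the cross-section extends beyond the z = 9.28 cross-section by about 143.48 mm².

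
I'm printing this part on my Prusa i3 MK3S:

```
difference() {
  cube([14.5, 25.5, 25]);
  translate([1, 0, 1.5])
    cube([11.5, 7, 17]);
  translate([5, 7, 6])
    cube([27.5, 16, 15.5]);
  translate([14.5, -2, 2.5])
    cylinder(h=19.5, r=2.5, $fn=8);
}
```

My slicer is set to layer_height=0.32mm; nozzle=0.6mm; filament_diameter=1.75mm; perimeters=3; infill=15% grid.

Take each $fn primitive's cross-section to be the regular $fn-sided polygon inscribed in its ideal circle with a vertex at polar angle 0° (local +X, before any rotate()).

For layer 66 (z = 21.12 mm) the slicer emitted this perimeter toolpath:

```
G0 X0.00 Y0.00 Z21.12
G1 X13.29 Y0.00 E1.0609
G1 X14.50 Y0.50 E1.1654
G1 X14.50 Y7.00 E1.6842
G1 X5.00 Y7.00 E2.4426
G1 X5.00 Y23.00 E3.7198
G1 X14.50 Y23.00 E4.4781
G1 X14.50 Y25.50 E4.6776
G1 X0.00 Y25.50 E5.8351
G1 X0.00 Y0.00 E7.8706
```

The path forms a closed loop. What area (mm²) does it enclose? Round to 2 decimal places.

217.45 mm²

Apply the shoelace formula to the sequence of (X, Y) vertices; enclosed area = 217.45 mm².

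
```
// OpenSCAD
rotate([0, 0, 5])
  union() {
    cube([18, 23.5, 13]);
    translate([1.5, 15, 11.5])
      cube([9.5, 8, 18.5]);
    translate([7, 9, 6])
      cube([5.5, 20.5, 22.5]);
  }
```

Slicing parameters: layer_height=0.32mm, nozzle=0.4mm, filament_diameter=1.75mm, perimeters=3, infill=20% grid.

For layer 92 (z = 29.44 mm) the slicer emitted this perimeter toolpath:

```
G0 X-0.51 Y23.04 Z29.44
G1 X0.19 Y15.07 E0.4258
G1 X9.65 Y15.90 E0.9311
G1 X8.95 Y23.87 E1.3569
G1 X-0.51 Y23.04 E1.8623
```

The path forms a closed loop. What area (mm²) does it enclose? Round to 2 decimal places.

Apply the shoelace formula to the sequence of (X, Y) vertices; enclosed area = 75.98 mm².

75.98 mm²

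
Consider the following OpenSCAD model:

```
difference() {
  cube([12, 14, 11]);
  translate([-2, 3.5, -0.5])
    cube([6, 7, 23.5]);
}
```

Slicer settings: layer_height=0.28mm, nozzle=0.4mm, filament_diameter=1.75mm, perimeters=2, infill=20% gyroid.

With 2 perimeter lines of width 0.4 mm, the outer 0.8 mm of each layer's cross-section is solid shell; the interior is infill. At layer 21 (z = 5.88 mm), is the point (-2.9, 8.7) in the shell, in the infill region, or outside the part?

At z = 5.88 mm: the cube (footprint 12×14) is included at this height; the cube at (-2, 3.5) is present — its section is the full 6×7 rectangle; After the difference (first − rest): starting from the 12×14 cube, the 6×7 cube at (-2, 3.5) partially overlaps it — only the 28.00 mm² overlap (of its 42.00 mm²) is removed, clipping the outline — 1 connected region. Overall, the cross-section is a single solid region. The nearest boundary edge runs (4.00, 10.50)→(0.00, 10.50); distance from the point to it = 3.41 mm. The point is not inside any of the regions above, so it lies outside the cross-section (3.41 mm from the nearest boundary).

outside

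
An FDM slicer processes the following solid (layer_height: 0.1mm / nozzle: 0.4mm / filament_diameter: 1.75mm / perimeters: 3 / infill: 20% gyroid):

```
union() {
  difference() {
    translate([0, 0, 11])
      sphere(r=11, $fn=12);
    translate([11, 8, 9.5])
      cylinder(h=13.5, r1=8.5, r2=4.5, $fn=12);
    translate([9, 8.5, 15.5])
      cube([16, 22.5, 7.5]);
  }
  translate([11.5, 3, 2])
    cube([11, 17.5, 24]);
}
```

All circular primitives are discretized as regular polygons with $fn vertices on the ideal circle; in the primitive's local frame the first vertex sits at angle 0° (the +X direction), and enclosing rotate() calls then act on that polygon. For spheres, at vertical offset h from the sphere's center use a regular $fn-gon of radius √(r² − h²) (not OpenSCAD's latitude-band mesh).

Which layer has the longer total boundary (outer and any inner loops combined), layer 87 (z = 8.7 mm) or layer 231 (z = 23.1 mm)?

layer 87 (z = 8.7 mm)

Layer 87 (z = 8.7): the r=11 sphere contributes a regular 12-gon of circumradius √(11²−2.3²) = 10.757 (perimeter = 2·12·10.757·sin(180°/12) = 66.82 mm); the cone at (11, 8) does not reach this height (z outside [9.5, 23]); the cube at (9, 8.5) is not intersected at this z (z outside [15.5, 23]); After the difference (first − rest): none of the subtracted shapes is present at this height, so the r=11 sphere is unchanged — boundary = 66.82 mm; the cube at (11.5, 3) (footprint 11×17.5) is included at this height (perimeter 57.00 mm); Taking the union: the 2 present regions are separate (no shared area or edge), so areas and boundary lengths simply add and each stays a separate island — boundary = 123.82 mm. So its perimeter = 123.82 mm. Layer 231 (z = 23.1): the sphere does not reach this height (|z−center|=12.100 > r=11); the cone at (11, 8) is not intersected at this z (z outside [9.5, 23]); the cube at (9, 8.5) is not intersected at this z (z outside [15.5, 23]); Taking the first minus the rest: the first operand is absent here, so nothing remains; the cube at (11.5, 3) (footprint 11×17.5) is included at this height (perimeter 57.00 mm); Merging all regions: only the 11×17.5 cube at (11.5, 3) is present, so the union is just that shape — boundary = 57.00 mm. So its perimeter = 57.00 mm. Layer 87 is larger (123.82 vs 57.00 mm).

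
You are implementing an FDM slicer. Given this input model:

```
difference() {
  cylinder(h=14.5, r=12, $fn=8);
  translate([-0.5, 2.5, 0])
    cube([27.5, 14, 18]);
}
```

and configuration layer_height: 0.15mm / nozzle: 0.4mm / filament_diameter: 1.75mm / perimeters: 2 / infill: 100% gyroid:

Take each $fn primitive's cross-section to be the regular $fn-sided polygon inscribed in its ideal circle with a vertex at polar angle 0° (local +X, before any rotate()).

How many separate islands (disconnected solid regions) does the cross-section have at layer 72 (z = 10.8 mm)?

1

At z = 10.8 mm: the r=12 cylinder contributes a regular 8-gon of circumradius 12; the cube at (-0.5, 2.5) (footprint 27.5×14) is included at this height; After the difference (first − rest): starting from the r=12 cylinder, the 27.5×14 cube at (-0.5, 2.5) partially overlaps it — only the 77.82 mm² overlap (of its 385.00 mm²) is removed, clipping the outline — 1 connected region. Overall, the cross-section is a single solid region. Island count = 1.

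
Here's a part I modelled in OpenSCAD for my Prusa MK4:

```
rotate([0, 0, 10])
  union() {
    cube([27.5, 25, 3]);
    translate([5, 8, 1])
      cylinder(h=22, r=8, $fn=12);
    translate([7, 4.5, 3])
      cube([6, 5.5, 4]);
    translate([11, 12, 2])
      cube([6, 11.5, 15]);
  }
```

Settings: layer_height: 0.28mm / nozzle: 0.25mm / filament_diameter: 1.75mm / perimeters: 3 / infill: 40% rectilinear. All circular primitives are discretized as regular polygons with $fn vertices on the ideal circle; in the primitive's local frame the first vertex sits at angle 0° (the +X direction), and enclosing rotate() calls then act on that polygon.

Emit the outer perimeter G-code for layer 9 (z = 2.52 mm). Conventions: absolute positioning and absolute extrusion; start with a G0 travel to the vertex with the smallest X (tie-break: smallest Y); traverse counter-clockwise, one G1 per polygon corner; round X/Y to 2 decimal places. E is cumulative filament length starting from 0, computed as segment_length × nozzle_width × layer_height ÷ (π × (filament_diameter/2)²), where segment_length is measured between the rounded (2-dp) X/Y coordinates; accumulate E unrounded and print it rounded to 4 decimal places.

At z = 2.52 mm: the cube is present — its section is the full 27.5×25 rectangle; the r=8 cylinder at (5, 8) gives a regular 12-gon of circumradius 8 (constant along its height); the cube at (7, 4.5) does not reach this height (z outside [3, 7]); the cube at (11, 12) is present — its section is the full 6×11.5 rectangle; Taking the union: the regions partially overlap (shared area 237.57 mm²), so overlapping operands fuse into one piece — 1 connected region; (rotated 10° about Z; rotation is an isometry so areas/perimeters/island counts are preserved). The outline is a single polygon with 9 vertices. Extrusion per mm of travel: 0.25 × 0.28 / (π × 0.875²) = 0.029103. Accumulating E over each segment gives final E = 3.1102.

G0 X-4.34 Y7.36 Z2.52
G1 X-2.59 Y3.60 E0.1207
G1 X-0.36 Y2.04 E0.1999
G1 X0.00 Y0.00 E0.2602
G1 X27.08 Y4.78 E1.0605
G1 X22.74 Y29.40 E1.7880
G1 X-4.34 Y24.62 E2.5883
G1 X-2.42 Y13.72 E2.9104
G1 X-3.98 Y11.48 E2.9898
G1 X-4.34 Y7.36 E3.1102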